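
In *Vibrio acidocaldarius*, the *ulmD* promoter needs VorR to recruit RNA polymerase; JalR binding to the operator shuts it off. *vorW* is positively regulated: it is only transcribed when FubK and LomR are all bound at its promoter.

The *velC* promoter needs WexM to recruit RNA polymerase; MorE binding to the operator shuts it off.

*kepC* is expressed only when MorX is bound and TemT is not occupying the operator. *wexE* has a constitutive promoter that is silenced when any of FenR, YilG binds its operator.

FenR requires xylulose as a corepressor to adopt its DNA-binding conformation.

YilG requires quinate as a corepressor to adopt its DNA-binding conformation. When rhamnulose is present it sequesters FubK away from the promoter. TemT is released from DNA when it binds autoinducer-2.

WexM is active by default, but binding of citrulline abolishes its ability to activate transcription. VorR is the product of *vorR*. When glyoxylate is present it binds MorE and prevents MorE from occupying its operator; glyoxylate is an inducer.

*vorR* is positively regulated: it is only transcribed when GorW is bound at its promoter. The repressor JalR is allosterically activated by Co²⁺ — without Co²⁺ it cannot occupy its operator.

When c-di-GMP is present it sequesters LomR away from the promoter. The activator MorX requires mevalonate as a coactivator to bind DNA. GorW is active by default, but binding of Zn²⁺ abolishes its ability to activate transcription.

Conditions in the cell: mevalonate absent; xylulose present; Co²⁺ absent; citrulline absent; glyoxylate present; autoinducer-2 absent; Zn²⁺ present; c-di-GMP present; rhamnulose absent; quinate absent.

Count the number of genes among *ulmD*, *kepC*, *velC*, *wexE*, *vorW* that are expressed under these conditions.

Co²⁺ is absent, so JalR is inactive.
Zn²⁺ is present, so GorW is inactive.
Required activator GorW is absent, so *vorR* is not transcribed.
So VorR is not produced.
Required activator VorR is absent, so *ulmD* is not transcribed.
→ *ulmD* is OFF.
Mevalonate is absent, so MorX is inactive.
Autoinducer-2 is absent, so TemT is active.
With repressor TemT bound, *kepC* is not transcribed.
→ *kepC* is OFF.
Glyoxylate is present, so MorE is inactive.
Citrulline is absent, so WexM is active.
No repressor is bound and WexM is active, so *velC* is transcribed.
→ *velC* is ON.
Xylulose is present, so FenR is active.
Quinate is absent, so YilG is inactive.
With repressor FenR bound, *wexE* is not transcribed.
→ *wexE* is OFF.
Rhamnulose is absent, so FubK is active.
c-di-GMP is present, so LomR is inactive.
Required activator LomR is absent, so *vorW* is not transcribed.
→ *vorW* is OFF.
1 of the 5 genes is transcribed.

1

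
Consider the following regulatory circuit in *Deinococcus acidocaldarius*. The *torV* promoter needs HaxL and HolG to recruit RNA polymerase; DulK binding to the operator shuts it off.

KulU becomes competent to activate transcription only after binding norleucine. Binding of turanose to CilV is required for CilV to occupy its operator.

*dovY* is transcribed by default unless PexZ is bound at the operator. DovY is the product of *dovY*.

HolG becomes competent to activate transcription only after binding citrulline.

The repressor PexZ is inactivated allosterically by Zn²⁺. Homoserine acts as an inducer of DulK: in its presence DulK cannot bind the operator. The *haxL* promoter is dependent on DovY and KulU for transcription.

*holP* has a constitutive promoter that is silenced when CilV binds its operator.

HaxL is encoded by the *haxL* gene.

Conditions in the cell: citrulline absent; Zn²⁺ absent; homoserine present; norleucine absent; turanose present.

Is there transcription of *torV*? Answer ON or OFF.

OFF

Zn²⁺ is absent, so PexZ is active.
With repressor PexZ bound, *dovY* is not transcribed.
So DovY is not produced.
Norleucine is absent, so KulU is inactive.
Required activator DovY is absent, so *haxL* is not transcribed.
So HaxL is not produced.
Citrulline is absent, so HolG is inactive.
Homoserine is present, so DulK is inactive.
Required activator HaxL is absent, so *torV* is not transcribed.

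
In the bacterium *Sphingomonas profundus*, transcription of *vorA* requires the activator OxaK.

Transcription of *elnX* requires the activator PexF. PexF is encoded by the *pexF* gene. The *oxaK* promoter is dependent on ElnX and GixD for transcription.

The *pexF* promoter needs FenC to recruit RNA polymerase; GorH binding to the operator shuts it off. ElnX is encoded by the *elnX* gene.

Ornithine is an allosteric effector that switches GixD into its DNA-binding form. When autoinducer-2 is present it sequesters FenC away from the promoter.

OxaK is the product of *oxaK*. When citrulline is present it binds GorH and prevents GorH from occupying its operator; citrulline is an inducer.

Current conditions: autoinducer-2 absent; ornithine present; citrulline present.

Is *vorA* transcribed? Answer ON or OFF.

Autoinducer-2 is absent, so FenC is active.
Citrulline is present, so GorH is inactive.
No repressor is bound and FenC is active, so *pexF* is transcribed.
So PexF is produced and active.
No repressor is bound and PexF is active, so *elnX* is transcribed.
So ElnX is produced and active.
Ornithine is present, so GixD is active.
No repressor is bound and ElnX and GixD are active, so *oxaK* is transcribed.
So OxaK is produced and active.
No repressor is bound and OxaK is active, so *vorA* is transcribed.

ON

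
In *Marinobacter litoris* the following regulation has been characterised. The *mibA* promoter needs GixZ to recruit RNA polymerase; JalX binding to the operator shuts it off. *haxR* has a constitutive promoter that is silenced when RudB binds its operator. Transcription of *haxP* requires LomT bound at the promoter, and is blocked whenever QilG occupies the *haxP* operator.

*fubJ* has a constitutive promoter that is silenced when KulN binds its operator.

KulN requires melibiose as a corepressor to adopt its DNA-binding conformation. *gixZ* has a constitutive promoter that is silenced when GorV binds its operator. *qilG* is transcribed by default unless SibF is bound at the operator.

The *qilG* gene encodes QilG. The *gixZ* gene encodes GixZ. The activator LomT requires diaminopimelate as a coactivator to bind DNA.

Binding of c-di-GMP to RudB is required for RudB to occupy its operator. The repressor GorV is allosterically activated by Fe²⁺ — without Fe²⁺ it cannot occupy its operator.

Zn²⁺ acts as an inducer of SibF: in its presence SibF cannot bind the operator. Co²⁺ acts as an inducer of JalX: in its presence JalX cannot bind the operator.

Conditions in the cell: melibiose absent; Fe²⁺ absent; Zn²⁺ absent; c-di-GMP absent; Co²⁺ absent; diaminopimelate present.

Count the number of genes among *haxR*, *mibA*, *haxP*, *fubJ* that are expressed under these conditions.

c-di-GMP is absent, so RudB is inactive.
With no repressor bound, *haxR* is transcribed.
→ *haxR* is ON.
Fe²⁺ is absent, so GorV is inactive.
With no repressor bound, *gixZ* is transcribed.
So GixZ is produced and active.
Co²⁺ is absent, so JalX is active.
With repressor JalX bound, *mibA* is not transcribed.
→ *mibA* is OFF.
Zn²⁺ is absent, so SibF is active.
With repressor SibF bound, *qilG* is not transcribed.
So QilG is not produced.
Diaminopimelate is present, so LomT is active.
No repressor is bound and LomT is active, so *haxP* is transcribed.
→ *haxP* is ON.
Melibiose is absent, so KulN is inactive.
With no repressor bound, *fubJ* is transcribed.
→ *fubJ* is ON.
3 of the 4 genes are transcribed.

3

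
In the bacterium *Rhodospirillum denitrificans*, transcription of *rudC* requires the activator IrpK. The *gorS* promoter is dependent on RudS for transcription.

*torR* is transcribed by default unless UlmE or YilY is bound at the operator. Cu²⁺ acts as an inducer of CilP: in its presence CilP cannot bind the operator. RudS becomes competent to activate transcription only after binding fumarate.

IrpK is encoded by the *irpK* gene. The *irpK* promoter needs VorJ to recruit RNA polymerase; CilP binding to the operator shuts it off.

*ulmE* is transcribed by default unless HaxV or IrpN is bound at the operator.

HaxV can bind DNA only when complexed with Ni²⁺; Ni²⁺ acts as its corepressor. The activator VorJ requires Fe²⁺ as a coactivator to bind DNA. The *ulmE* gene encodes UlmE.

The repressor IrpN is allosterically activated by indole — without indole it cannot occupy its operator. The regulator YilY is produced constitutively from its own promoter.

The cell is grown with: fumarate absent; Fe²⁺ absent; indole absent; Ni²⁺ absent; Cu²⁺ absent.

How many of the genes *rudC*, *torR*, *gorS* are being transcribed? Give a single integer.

0

Fe²⁺ is absent, so VorJ is inactive.
Cu²⁺ is absent, so CilP is active.
With repressor CilP bound, *irpK* is not transcribed.
So IrpK is not produced.
Required activator IrpK is absent, so *rudC* is not transcribed.
→ *rudC* is OFF.
Ni²⁺ is absent, so HaxV is inactive.
Indole is absent, so IrpN is inactive.
With no repressor bound, *ulmE* is transcribed.
So UlmE is produced and active.
YilY is produced constitutively and is active.
With repressor UlmE bound, *torR* is not transcribed.
→ *torR* is OFF.
Fumarate is absent, so RudS is inactive.
Required activator RudS is absent, so *gorS* is not transcribed.
→ *gorS* is OFF.
0 of the 3 genes are transcribed.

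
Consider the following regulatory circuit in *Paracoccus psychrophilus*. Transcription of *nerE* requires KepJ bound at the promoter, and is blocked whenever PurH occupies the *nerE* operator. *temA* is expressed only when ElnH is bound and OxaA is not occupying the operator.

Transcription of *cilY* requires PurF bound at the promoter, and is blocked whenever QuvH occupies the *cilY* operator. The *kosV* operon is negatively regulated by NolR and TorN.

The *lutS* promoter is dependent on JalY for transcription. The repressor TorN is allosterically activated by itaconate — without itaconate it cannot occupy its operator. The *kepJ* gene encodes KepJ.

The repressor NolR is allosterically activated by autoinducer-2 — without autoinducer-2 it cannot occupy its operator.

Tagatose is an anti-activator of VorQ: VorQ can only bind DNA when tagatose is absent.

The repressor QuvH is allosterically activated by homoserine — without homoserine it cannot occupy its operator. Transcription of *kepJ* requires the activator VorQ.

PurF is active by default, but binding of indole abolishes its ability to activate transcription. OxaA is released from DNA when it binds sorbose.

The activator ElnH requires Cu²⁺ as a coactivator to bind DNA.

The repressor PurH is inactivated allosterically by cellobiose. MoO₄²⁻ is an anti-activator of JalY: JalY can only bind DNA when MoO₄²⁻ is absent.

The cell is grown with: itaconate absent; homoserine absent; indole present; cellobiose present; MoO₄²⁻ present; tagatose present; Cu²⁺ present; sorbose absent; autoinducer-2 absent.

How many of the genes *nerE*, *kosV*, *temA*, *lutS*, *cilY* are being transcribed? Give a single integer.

1

Tagatose is present, so VorQ is inactive.
Required activator VorQ is absent, so *kepJ* is not transcribed.
So KepJ is not produced.
Cellobiose is present, so PurH is inactive.
Required activator KepJ is absent, so *nerE* is not transcribed.
→ *nerE* is OFF.
Autoinducer-2 is absent, so NolR is inactive.
Itaconate is absent, so TorN is inactive.
With no repressor bound, *kosV* is transcribed.
→ *kosV* is ON.
Sorbose is absent, so OxaA is active.
Cu²⁺ is present, so ElnH is active.
With repressor OxaA bound, *temA* is not transcribed.
→ *temA* is OFF.
MoO₄²⁻ is present, so JalY is inactive.
Required activator JalY is absent, so *lutS* is not transcribed.
→ *lutS* is OFF.
Homoserine is absent, so QuvH is inactive.
Indole is present, so PurF is inactive.
Required activator PurF is absent, so *cilY* is not transcribed.
→ *cilY* is OFF.
1 of the 5 genes is transcribed.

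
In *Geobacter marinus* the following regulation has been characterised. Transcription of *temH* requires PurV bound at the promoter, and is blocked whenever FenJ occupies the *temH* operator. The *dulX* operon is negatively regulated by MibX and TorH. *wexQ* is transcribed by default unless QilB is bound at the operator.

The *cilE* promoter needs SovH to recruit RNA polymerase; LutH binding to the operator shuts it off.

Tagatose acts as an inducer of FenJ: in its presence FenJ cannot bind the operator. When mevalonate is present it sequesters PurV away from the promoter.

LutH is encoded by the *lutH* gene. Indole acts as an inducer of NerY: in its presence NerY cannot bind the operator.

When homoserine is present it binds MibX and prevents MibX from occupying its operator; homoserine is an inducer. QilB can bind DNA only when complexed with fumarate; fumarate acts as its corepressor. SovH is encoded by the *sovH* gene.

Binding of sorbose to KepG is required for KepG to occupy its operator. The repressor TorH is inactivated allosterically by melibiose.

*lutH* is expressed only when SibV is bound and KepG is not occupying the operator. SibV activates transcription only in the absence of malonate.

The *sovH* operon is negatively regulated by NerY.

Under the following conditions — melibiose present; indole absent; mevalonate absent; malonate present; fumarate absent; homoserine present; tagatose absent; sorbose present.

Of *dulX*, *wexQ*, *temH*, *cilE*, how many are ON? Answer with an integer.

Homoserine is present, so MibX is inactive.
Melibiose is present, so TorH is inactive.
With no repressor bound, *dulX* is transcribed.
→ *dulX* is ON.
Fumarate is absent, so QilB is inactive.
With no repressor bound, *wexQ* is transcribed.
→ *wexQ* is ON.
Tagatose is absent, so FenJ is active.
Mevalonate is absent, so PurV is active.
With repressor FenJ bound, *temH* is not transcribed.
→ *temH* is OFF.
Sorbose is present, so KepG is active.
Malonate is present, so SibV is inactive.
With repressor KepG bound, *lutH* is not transcribed.
So LutH is not produced.
Indole is absent, so NerY is active.
With repressor NerY bound, *sovH* is not transcribed.
So SovH is not produced.
Required activator SovH is absent, so *cilE* is not transcribed.
→ *cilE* is OFF.
2 of the 4 genes are transcribed.

2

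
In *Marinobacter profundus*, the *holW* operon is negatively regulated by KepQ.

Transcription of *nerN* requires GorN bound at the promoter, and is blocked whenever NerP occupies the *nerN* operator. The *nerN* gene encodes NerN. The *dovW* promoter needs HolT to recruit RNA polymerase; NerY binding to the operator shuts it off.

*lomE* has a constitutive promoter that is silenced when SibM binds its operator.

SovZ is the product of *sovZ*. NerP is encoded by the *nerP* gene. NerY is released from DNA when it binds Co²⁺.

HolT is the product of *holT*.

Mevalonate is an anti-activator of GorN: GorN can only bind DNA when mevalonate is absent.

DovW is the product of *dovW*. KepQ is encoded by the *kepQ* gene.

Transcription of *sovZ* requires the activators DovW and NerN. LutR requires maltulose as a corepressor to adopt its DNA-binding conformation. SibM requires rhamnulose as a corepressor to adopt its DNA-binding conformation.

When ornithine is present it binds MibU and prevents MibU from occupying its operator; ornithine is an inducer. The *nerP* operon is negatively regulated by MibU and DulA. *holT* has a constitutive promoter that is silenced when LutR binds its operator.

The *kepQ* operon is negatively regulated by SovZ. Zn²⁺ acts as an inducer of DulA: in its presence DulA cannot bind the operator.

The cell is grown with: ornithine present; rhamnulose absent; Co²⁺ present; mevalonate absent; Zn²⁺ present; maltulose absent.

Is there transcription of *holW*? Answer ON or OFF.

Maltulose is absent, so LutR is inactive.
With no repressor bound, *holT* is transcribed.
So HolT is produced and active.
Co²⁺ is present, so NerY is inactive.
No repressor is bound and HolT is active, so *dovW* is transcribed.
So DovW is produced and active.
Mevalonate is absent, so GorN is active.
Ornithine is present, so MibU is inactive.
Zn²⁺ is present, so DulA is inactive.
With no repressor bound, *nerP* is transcribed.
So NerP is produced and active.
With repressor NerP bound, *nerN* is not transcribed.
So NerN is not produced.
Required activator NerN is absent, so *sovZ* is not transcribed.
So SovZ is not produced.
With no repressor bound, *kepQ* is transcribed.
So KepQ is produced and active.
With repressor KepQ bound, *holW* is not transcribed.

OFF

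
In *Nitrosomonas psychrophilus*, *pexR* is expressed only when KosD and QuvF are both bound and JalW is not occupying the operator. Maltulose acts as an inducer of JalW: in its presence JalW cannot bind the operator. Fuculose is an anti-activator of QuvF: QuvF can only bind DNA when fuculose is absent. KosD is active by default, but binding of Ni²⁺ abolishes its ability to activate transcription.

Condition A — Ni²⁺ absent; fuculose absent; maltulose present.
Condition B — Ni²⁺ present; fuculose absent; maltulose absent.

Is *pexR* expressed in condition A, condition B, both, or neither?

A only

Condition A:
Ni²⁺ is absent, so KosD is active.
Fuculose is absent, so QuvF is active.
Maltulose is present, so JalW is inactive.
No repressor is bound and KosD and QuvF are active, so *pexR* is transcribed.
→ *pexR* is ON in A.
Condition B:
Ni²⁺ is present, so KosD is inactive.
Fuculose is absent, so QuvF is active.
Maltulose is absent, so JalW is active.
With repressor JalW bound, *pexR* is not transcribed.
→ *pexR* is OFF in B.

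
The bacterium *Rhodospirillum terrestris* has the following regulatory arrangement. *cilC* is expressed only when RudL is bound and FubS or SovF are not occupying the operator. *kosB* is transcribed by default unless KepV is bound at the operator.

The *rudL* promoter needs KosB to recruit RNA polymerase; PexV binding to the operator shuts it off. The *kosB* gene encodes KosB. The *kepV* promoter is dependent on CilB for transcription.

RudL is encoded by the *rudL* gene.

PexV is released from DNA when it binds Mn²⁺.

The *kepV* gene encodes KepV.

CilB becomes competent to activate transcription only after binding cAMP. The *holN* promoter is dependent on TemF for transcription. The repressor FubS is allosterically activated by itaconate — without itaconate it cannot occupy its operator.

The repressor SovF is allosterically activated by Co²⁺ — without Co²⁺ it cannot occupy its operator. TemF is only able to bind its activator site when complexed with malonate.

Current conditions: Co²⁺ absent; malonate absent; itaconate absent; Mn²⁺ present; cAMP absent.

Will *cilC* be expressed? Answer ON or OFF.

Itaconate is absent, so FubS is inactive.
cAMP is absent, so CilB is inactive.
Required activator CilB is absent, so *kepV* is not transcribed.
So KepV is not produced.
With no repressor bound, *kosB* is transcribed.
So KosB is produced and active.
Mn²⁺ is present, so PexV is inactive.
No repressor is bound and KosB is active, so *rudL* is transcribed.
So RudL is produced and active.
Co²⁺ is absent, so SovF is inactive.
No repressor is bound and RudL is active, so *cilC* is transcribed.

ON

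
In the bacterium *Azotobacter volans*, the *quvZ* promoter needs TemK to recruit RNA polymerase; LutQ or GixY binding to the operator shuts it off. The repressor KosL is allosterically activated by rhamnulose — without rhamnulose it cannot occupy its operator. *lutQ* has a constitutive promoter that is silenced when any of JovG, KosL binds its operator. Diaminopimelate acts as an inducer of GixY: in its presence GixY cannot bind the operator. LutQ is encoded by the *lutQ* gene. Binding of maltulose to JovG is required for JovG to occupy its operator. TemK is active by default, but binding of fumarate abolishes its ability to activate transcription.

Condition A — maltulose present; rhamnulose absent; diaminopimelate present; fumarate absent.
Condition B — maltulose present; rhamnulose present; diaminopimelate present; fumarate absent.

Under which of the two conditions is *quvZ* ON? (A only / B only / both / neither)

both

Condition A:
Maltulose is present, so JovG is active.
Rhamnulose is absent, so KosL is inactive.
With repressor JovG bound, *lutQ* is not transcribed.
So LutQ is not produced.
Diaminopimelate is present, so GixY is inactive.
Fumarate is absent, so TemK is active.
No repressor is bound and TemK is active, so *quvZ* is transcribed.
→ *quvZ* is ON in A.
Condition B:
Maltulose is present, so JovG is active.
Rhamnulose is present, so KosL is active.
With repressor JovG bound, *lutQ* is not transcribed.
So LutQ is not produced.
Diaminopimelate is present, so GixY is inactive.
Fumarate is absent, so TemK is active.
No repressor is bound and TemK is active, so *quvZ* is transcribed.
→ *quvZ* is ON in B.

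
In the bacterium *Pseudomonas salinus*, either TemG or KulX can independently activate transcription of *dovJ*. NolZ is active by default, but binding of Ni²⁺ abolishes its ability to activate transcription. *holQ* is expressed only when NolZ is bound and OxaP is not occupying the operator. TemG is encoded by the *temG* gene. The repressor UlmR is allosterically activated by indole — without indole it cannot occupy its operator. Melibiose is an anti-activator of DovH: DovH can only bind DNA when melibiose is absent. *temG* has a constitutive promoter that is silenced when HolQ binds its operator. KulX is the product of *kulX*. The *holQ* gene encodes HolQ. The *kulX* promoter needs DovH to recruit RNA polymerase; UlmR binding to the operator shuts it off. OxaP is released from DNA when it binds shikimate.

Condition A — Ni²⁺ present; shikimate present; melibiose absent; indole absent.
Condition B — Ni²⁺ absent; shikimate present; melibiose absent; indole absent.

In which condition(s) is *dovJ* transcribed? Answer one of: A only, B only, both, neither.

Condition A:
Ni²⁺ is present, so NolZ is inactive.
Shikimate is present, so OxaP is inactive.
Required activator NolZ is absent, so *holQ* is not transcribed.
So HolQ is not produced.
With no repressor bound, *temG* is transcribed.
So TemG is produced and active.
Melibiose is absent, so DovH is active.
Indole is absent, so UlmR is inactive.
No repressor is bound and DovH is active, so *kulX* is transcribed.
So KulX is produced and active.
Activator TemG is present, so *dovJ* is transcribed.
→ *dovJ* is ON in A.
Condition B:
Ni²⁺ is absent, so NolZ is active.
Shikimate is present, so OxaP is inactive.
No repressor is bound and NolZ is active, so *holQ* is transcribed.
So HolQ is produced and active.
With repressor HolQ bound, *temG* is not transcribed.
So TemG is not produced.
Melibiose is absent, so DovH is active.
Indole is absent, so UlmR is inactive.
No repressor is bound and DovH is active, so *kulX* is transcribed.
So KulX is produced and active.
Activator KulX is present, so *dovJ* is transcribed.
→ *dovJ* is ON in B.

both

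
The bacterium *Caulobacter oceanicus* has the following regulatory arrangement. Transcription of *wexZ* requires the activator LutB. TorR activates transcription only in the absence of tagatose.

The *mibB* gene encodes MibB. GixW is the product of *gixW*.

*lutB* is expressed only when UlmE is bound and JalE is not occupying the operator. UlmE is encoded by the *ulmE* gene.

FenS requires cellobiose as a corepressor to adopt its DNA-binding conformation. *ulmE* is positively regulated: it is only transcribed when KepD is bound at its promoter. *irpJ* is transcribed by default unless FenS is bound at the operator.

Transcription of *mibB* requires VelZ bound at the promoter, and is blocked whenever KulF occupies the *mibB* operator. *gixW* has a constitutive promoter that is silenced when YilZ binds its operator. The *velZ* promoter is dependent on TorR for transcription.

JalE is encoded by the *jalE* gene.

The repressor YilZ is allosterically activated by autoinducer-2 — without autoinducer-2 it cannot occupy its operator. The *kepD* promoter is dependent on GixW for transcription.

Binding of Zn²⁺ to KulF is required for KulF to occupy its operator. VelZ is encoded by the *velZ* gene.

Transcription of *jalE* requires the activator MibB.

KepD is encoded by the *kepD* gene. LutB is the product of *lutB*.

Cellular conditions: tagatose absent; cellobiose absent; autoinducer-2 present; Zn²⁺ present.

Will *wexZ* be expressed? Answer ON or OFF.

Autoinducer-2 is present, so YilZ is active.
With repressor YilZ bound, *gixW* is not transcribed.
So GixW is not produced.
Required activator GixW is absent, so *kepD* is not transcribed.
So KepD is not produced.
Required activator KepD is absent, so *ulmE* is not transcribed.
So UlmE is not produced.
Tagatose is absent, so TorR is active.
No repressor is bound and TorR is active, so *velZ* is transcribed.
So VelZ is produced and active.
Zn²⁺ is present, so KulF is active.
With repressor KulF bound, *mibB* is not transcribed.
So MibB is not produced.
Required activator MibB is absent, so *jalE* is not transcribed.
So JalE is not produced.
Required activator UlmE is absent, so *lutB* is not transcribed.
So LutB is not produced.
Required activator LutB is absent, so *wexZ* is not transcribed.

OFF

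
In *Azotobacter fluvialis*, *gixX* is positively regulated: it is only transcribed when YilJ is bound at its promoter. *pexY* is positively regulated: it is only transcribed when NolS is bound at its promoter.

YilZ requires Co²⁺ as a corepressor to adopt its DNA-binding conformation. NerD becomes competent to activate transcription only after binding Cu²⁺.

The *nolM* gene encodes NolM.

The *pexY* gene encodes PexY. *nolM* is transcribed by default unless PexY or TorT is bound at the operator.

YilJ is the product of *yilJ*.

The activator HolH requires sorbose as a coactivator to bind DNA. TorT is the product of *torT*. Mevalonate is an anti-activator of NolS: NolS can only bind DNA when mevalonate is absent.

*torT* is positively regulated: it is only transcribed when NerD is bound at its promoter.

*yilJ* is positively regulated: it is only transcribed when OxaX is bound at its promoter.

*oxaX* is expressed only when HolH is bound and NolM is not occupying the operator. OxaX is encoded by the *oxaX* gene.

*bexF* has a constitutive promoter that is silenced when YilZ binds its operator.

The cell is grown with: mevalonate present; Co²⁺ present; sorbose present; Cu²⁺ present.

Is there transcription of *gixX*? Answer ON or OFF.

Mevalonate is present, so NolS is inactive.
Required activator NolS is absent, so *pexY* is not transcribed.
So PexY is not produced.
Cu²⁺ is present, so NerD is active.
No repressor is bound and NerD is active, so *torT* is transcribed.
So TorT is produced and active.
With repressor TorT bound, *nolM* is not transcribed.
So NolM is not produced.
Sorbose is present, so HolH is active.
No repressor is bound and HolH is active, so *oxaX* is transcribed.
So OxaX is produced and active.
No repressor is bound and OxaX is active, so *yilJ* is transcribed.
So YilJ is produced and active.
No repressor is bound and YilJ is active, so *gixX* is transcribed.

ON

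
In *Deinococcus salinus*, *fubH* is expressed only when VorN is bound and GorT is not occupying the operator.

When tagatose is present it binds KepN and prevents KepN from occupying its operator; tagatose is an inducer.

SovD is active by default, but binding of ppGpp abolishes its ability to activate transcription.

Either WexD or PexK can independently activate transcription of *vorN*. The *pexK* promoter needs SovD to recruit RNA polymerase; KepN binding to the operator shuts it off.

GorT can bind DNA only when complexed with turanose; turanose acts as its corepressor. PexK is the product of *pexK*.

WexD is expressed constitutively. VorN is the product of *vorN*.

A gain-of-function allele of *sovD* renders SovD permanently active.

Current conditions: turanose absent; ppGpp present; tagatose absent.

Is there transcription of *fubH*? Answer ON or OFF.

ON

Turanose is absent, so GorT is inactive.
WexD is produced constitutively and is active.
SovD is constitutively active in this strain.
Tagatose is absent, so KepN is active.
With repressor KepN bound, *pexK* is not transcribed.
So PexK is not produced.
Activator WexD is present, so *vorN* is transcribed.
So VorN is produced and active.
No repressor is bound and VorN is active, so *fubH* is transcribed.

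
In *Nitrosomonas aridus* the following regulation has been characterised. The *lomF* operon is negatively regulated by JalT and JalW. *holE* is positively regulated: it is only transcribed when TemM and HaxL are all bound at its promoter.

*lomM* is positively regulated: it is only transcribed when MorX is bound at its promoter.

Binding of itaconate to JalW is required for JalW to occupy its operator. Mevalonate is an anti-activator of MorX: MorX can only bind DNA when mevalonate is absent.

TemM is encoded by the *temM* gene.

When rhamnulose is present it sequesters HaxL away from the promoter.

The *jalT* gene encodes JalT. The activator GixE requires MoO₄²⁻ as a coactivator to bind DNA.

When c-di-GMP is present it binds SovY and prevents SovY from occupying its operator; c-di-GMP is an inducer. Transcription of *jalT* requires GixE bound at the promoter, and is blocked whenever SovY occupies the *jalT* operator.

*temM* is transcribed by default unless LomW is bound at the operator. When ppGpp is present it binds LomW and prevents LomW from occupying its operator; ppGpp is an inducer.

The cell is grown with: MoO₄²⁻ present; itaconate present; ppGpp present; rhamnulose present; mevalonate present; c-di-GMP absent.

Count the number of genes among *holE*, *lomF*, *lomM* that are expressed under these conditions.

ppGpp is present, so LomW is inactive.
With no repressor bound, *temM* is transcribed.
So TemM is produced and active.
Rhamnulose is present, so HaxL is inactive.
Required activator HaxL is absent, so *holE* is not transcribed.
→ *holE* is OFF.
c-di-GMP is absent, so SovY is active.
MoO₄²⁻ is present, so GixE is active.
With repressor SovY bound, *jalT* is not transcribed.
So JalT is not produced.
Itaconate is present, so JalW is active.
With repressor JalW bound, *lomF* is not transcribed.
→ *lomF* is OFF.
Mevalonate is present, so MorX is inactive.
Required activator MorX is absent, so *lomM* is not transcribed.
→ *lomM* is OFF.
0 of the 3 genes are transcribed.

0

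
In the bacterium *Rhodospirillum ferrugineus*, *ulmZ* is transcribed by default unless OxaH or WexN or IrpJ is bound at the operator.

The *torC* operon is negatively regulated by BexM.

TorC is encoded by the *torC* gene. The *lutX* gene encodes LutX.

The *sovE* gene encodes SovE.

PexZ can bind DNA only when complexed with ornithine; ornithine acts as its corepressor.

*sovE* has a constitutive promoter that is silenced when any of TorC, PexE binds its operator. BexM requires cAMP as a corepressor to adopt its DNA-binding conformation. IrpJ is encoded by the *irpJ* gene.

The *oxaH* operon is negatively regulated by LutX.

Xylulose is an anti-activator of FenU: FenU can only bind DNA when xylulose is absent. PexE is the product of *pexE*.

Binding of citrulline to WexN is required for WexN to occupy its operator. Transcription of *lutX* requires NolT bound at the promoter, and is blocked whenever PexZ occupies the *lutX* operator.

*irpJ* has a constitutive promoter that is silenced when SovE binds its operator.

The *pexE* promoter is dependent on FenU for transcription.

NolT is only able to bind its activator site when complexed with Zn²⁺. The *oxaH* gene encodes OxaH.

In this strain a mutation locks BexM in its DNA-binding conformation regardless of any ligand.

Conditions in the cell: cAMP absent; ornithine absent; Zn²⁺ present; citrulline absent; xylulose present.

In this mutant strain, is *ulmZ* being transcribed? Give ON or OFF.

Ornithine is absent, so PexZ is inactive.
Zn²⁺ is present, so NolT is active.
No repressor is bound and NolT is active, so *lutX* is transcribed.
So LutX is produced and active.
With repressor LutX bound, *oxaH* is not transcribed.
So OxaH is not produced.
Citrulline is absent, so WexN is inactive.
BexM is constitutively active in this strain.
With repressor BexM bound, *torC* is not transcribed.
So TorC is not produced.
Xylulose is present, so FenU is inactive.
Required activator FenU is absent, so *pexE* is not transcribed.
So PexE is not produced.
With no repressor bound, *sovE* is transcribed.
So SovE is produced and active.
With repressor SovE bound, *irpJ* is not transcribed.
So IrpJ is not produced.
With no repressor bound, *ulmZ* is transcribed.

ON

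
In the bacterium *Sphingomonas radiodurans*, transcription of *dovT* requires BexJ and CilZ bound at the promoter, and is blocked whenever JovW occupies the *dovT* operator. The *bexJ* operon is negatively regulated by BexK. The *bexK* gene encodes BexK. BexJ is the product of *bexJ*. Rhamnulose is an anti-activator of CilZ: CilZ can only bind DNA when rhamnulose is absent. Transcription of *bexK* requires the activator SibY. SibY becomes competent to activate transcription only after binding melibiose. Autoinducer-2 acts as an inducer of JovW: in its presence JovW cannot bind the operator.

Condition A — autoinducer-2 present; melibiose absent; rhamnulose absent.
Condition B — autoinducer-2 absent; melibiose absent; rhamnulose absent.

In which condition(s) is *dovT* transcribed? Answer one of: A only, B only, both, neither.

Condition A:
Autoinducer-2 is present, so JovW is inactive.
Melibiose is absent, so SibY is inactive.
Required activator SibY is absent, so *bexK* is not transcribed.
So BexK is not produced.
With no repressor bound, *bexJ* is transcribed.
So BexJ is produced and active.
Rhamnulose is absent, so CilZ is active.
No repressor is bound and BexJ and CilZ are active, so *dovT* is transcribed.
→ *dovT* is ON in A.
Condition B:
Autoinducer-2 is absent, so JovW is active.
Melibiose is absent, so SibY is inactive.
Required activator SibY is absent, so *bexK* is not transcribed.
So BexK is not produced.
With no repressor bound, *bexJ* is transcribed.
So BexJ is produced and active.
Rhamnulose is absent, so CilZ is active.
With repressor JovW bound, *dovT* is not transcribed.
→ *dovT* is OFF in B.

A only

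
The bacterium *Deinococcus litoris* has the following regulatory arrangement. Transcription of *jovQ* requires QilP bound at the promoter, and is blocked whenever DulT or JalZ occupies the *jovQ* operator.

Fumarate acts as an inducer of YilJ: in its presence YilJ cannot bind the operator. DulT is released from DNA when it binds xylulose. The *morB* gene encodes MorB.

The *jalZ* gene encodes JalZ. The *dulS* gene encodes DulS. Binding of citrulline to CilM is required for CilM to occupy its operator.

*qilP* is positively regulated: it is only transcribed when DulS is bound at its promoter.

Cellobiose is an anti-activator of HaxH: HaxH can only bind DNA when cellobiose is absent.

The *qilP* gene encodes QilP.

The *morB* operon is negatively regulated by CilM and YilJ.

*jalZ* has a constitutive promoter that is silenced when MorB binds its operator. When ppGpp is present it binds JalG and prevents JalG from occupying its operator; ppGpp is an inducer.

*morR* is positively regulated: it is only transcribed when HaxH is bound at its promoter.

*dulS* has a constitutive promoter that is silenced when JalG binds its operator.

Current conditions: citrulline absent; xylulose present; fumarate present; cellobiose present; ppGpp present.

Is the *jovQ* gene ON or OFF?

Xylulose is present, so DulT is inactive.
Citrulline is absent, so CilM is inactive.
Fumarate is present, so YilJ is inactive.
With no repressor bound, *morB* is transcribed.
So MorB is produced and active.
With repressor MorB bound, *jalZ* is not transcribed.
So JalZ is not produced.
ppGpp is present, so JalG is inactive.
With no repressor bound, *dulS* is transcribed.
So DulS is produced and active.
No repressor is bound and DulS is active, so *qilP* is transcribed.
So QilP is produced and active.
No repressor is bound and QilP is active, so *jovQ* is transcribed.

ON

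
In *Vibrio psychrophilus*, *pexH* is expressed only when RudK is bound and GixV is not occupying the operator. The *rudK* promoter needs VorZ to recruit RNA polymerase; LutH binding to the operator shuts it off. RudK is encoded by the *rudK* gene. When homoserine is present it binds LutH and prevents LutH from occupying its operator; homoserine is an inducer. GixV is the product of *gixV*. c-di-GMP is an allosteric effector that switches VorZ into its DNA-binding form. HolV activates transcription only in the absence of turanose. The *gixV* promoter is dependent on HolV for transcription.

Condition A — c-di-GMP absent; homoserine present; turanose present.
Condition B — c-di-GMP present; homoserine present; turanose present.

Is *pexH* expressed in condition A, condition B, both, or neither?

B only

Condition A:
c-di-GMP is absent, so VorZ is inactive.
Homoserine is present, so LutH is inactive.
Required activator VorZ is absent, so *rudK* is not transcribed.
So RudK is not produced.
Turanose is present, so HolV is inactive.
Required activator HolV is absent, so *gixV* is not transcribed.
So GixV is not produced.
Required activator RudK is absent, so *pexH* is not transcribed.
→ *pexH* is OFF in A.
Condition B:
c-di-GMP is present, so VorZ is active.
Homoserine is present, so LutH is inactive.
No repressor is bound and VorZ is active, so *rudK* is transcribed.
So RudK is produced and active.
Turanose is present, so HolV is inactive.
Required activator HolV is absent, so *gixV* is not transcribed.
So GixV is not produced.
No repressor is bound and RudK is active, so *pexH* is transcribed.
→ *pexH* is ON in B.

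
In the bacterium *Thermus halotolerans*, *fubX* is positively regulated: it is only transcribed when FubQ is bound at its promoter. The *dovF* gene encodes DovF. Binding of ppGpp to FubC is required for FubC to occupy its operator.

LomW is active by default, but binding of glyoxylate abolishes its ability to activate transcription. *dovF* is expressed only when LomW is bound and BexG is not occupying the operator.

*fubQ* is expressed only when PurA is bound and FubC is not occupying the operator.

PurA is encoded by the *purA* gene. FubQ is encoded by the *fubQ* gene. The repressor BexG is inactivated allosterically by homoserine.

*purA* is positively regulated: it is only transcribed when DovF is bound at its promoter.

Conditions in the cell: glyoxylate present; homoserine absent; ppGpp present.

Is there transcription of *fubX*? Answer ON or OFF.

Glyoxylate is present, so LomW is inactive.
Homoserine is absent, so BexG is active.
With repressor BexG bound, *dovF* is not transcribed.
So DovF is not produced.
Required activator DovF is absent, so *purA* is not transcribed.
So PurA is not produced.
ppGpp is present, so FubC is active.
With repressor FubC bound, *fubQ* is not transcribed.
So FubQ is not produced.
Required activator FubQ is absent, so *fubX* is not transcribed.

OFF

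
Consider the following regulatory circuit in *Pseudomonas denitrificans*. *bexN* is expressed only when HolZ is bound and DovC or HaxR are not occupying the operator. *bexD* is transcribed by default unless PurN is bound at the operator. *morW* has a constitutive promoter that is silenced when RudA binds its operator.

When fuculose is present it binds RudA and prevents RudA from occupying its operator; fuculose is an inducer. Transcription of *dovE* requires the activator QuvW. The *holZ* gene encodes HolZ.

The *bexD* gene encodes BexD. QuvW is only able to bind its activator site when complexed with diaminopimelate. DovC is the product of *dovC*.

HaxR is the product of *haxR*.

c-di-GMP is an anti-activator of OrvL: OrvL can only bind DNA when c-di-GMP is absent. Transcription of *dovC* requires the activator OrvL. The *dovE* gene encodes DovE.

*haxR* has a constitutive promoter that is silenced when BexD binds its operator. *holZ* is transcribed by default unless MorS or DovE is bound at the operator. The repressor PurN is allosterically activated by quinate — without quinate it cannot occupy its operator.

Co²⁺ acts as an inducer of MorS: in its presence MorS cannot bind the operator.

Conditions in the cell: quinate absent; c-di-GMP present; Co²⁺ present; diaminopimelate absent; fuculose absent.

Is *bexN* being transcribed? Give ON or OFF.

c-di-GMP is present, so OrvL is inactive.
Required activator OrvL is absent, so *dovC* is not transcribed.
So DovC is not produced.
Quinate is absent, so PurN is inactive.
With no repressor bound, *bexD* is transcribed.
So BexD is produced and active.
With repressor BexD bound, *haxR* is not transcribed.
So HaxR is not produced.
Co²⁺ is present, so MorS is inactive.
Diaminopimelate is absent, so QuvW is inactive.
Required activator QuvW is absent, so *dovE* is not transcribed.
So DovE is not produced.
With no repressor bound, *holZ* is transcribed.
So HolZ is produced and active.
No repressor is bound and HolZ is active, so *bexN* is transcribed.

ON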